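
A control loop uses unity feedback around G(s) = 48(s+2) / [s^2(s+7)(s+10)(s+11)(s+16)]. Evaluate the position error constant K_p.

infinity

K_p = lim_{s→0} G(s); with 2 poles at the origin the limit diverges, so K_p = ∞.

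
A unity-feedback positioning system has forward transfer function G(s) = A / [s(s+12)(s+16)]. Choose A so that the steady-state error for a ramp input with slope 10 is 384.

5

System type = 1 (one pole at s=0).
K_v = lim_{s→0} s·G(s) = A / (12·16) = (1/192)·A.
e_ss = 10/K_v = 384 ⇒ K_v = 5/192 ⇒ A = (5/192)/(1/192) = 5.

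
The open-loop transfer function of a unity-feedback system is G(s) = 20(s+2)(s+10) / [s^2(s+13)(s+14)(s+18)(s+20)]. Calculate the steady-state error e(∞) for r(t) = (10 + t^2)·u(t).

327.6

System type = 2 (two poles at s=0). By superposition:
  • 10: tracked with zero error.
  • t^2: e_ss = 2/K_a with K_a=5/819 → 327.6.
Total e_ss = 327.6.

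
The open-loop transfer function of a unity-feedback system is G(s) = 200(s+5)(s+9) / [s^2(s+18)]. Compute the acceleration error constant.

500

Two free integrators in G(s): this is a type 2 system.
K_a = lim_{s→0} s^2·G(s) = 200·5·9 / (18) = 500.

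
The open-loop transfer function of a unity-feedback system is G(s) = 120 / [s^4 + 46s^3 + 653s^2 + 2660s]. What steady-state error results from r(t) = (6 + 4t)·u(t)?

266/3

Factoring s from the denominator leaves a polynomial with constant term 2660, so the system is type 1. By superposition:
  • 6: tracked with zero error.
  • 4t: e_ss = 4/K_v with K_v=6/133 → 266/3.
Total e_ss = 266/3.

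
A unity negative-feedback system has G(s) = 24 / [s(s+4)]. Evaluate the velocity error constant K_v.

6

System type = 1 (one pole at s=0).
K_v = lim_{s→0} s·G(s) = 24 / (4) = 6.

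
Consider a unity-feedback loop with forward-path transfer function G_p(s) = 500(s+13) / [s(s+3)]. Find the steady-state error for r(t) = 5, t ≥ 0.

0

G_p(s) has one factor of s in the denominator, so the system is type 1.
A type-1 system has K_p = ∞, so it tracks a step input with zero steady-state error.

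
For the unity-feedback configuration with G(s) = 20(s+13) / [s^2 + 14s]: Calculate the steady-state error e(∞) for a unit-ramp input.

7/130

Lowest-order denominator term is 14s, so the open loop has 1 pole at the origin → type 1 system.
K_v = lim_{s→0} s·G(s) = 20·13 / 14 = 130/7.
e_ss = 1/K_v = 1/(130/7) = 7/130.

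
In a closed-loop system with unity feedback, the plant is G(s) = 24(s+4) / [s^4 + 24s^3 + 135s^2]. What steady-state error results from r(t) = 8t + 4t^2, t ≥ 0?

11.25

Lowest-order denominator term is 135s^2, so the open loop has 2 poles at the origin → type 2 system. Taking each input component in turn:
  • 8t: tracked with zero error.
  • 4t^2: e_ss = 8/K_a with K_a=32/45 → 11.25.
Total e_ss = 11.25.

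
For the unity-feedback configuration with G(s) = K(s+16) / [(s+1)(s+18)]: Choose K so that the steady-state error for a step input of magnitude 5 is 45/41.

4

G(s) has no factors of s in the denominator, so the system is type 0.
K_p = lim_{s→0} G(s) = K·16 / (1·18) = (8/9)·K.
e_ss = 5/(1 + K_p) = 45/41 ⇒ 1 + (8/9)·K = 41/9 ⇒ K = 4.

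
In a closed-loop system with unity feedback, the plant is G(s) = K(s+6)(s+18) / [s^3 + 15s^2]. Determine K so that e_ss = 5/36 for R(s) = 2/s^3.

Lowest-order denominator term is 15s^2, so the open loop has 2 poles at the origin → type 2 system.
K_a = lim_{s→0} s^2·G(s) = K·6·18 / 15 = 7.2·K.
e_ss = 2/K_a = 5/36 ⇒ K_a = 14.4 ⇒ K = 14.4/7.2 = 2.

2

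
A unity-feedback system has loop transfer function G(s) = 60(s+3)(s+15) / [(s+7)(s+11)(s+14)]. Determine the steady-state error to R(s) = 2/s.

1078/1889

No free integrators in G(s): this is a type 0 system.
K_p = lim_{s→0} G(s) = 60·3·15 / (7·11·14) = 1350/539.
e_ss = 2/(1 + K_p) = 2/(1889/539) = 1078/1889.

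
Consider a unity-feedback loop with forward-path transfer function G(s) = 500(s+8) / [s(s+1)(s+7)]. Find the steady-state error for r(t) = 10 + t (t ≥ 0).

System type = 1 (one pole at s=0). Treating each term separately:
  • 10: tracked with zero error.
  • t: e_ss = 1/K_v with K_v=4000/7 → 7/4000.
Total e_ss = 7/4000.

7/4000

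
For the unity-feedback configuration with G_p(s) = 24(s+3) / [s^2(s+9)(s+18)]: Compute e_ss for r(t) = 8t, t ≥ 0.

0

The open loop has two poles at the origin → type 2 system.
A type-2 system has K_v = ∞, so it tracks a ramp input with zero steady-state error.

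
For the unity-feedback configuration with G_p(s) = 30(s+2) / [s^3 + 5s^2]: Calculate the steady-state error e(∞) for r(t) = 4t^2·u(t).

2/3

Lowest-order denominator term is 5s^2, so the open loop has 2 poles at the origin → type 2 system.
K_a = lim_{s→0} s^2·G_p(s) = 30·2 / 5 = 12.
r(t) = 4t^2 gives R(s) = 8/s^3.
e_ss = 8/K_a = 8/12 = 2/3.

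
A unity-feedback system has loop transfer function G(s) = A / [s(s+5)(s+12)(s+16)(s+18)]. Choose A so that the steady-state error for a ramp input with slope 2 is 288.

G(s) has one factor of s in the denominator, so the system is type 1.
K_v = lim_{s→0} s·G(s) = A / (5·12·16·18) = (1/17280)·A.
e_ss = 2/K_v = 288 ⇒ K_v = 1/144 ⇒ A = (1/144)/(1/17280) = 120.

120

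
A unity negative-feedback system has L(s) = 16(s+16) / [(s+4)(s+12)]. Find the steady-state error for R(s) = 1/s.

3/19

The open loop has no poles at the origin → type 0 system.
K_p = lim_{s→0} L(s) = 16·16 / (4·12) = 16/3.
e_ss = 1/(1 + K_p) = 1/(19/3) = 3/19.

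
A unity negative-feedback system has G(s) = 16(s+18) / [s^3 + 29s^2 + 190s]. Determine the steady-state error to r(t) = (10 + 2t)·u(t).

95/72

Lowest-order denominator term is 190s, so the open loop has 1 pole at the origin → type 1 system. Treating each term separately:
  • 10: tracked with zero error.
  • 2t: e_ss = 2/K_v with K_v=144/95 → 95/72.
Total e_ss = 95/72.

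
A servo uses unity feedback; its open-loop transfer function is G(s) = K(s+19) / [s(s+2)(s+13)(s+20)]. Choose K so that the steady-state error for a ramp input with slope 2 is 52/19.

20

G(s) has one factor of s in the denominator, so the system is type 1.
K_v = lim_{s→0} s·G(s) = K·19 / (2·13·20) = (19/520)·K.
e_ss = 2/K_v = 52/19 ⇒ K_v = 19/26 ⇒ K = (19/26)/(19/520) = 20.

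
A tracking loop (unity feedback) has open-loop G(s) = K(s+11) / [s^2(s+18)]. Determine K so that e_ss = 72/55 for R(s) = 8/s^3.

System type = 2 (two poles at s=0).
K_a = lim_{s→0} s^2·G(s) = K·11 / (18) = (11/18)·K.
e_ss = 8/K_a = 72/55 ⇒ K_a = 55/9 ⇒ K = (55/9)/(11/18) = 10.

10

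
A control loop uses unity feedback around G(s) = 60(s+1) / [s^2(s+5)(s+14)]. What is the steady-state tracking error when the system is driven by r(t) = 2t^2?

Two free integrators in G(s): this is a type 2 system.
K_a = lim_{s→0} s^2·G(s) = 60·1 / (5·14) = 6/7.
r(t) = 2t^2 gives R(s) = 4/s^3.
e_ss = 4/K_a = 4/(6/7) = 14/3.

14/3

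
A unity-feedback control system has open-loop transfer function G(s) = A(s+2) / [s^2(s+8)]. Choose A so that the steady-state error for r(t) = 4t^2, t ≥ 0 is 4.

8

The open loop has two poles at the origin → type 2 system.
K_a = lim_{s→0} s^2·G(s) = A·2 / (8) = 0.25·A.
e_ss = 8/K_a = 4 ⇒ K_a = 2 ⇒ A = 2/0.25 = 8.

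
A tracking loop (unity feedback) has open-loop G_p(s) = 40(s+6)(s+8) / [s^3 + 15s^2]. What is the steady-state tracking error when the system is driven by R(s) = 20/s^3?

5/32

Factoring s^2 from the denominator leaves a polynomial with constant term 15, so the system is type 2.
K_a = lim_{s→0} s^2·G_p(s) = 40·6·8 / 15 = 128.
r(t) = 10t^2 gives R(s) = 20/s^3.
e_ss = 20/K_a = 20/128 = 5/32.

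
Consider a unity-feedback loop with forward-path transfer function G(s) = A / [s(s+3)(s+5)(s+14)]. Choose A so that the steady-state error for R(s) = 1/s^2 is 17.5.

12

System type = 1 (one pole at s=0).
K_v = lim_{s→0} s·G(s) = A / (3·5·14) = (1/210)·A.
e_ss = 1/K_v = 17.5 ⇒ K_v = 2/35 ⇒ A = (2/35)/(1/210) = 12.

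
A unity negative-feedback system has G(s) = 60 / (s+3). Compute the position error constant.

G(s) has no factors of s in the denominator, so the system is type 0.
K_p = lim_{s→0} G(s) = 60 / (3) = 20.

20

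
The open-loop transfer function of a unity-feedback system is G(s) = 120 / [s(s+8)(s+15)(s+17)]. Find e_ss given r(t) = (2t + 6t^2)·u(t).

infinity

The open loop has one pole at the origin → type 1 system. Treating each term separately:
  • 2t: e_ss = 2/K_v with K_v=1/17 → 34.
  • 6t^2: a type-1 system cannot track it, e_ss → ∞.
The unbounded component dominates.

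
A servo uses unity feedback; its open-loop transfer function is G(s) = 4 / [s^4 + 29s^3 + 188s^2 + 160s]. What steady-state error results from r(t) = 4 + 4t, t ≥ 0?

160

Lowest-order denominator term is 160s, so the open loop has 1 pole at the origin → type 1 system. By superposition:
  • 4: tracked with zero error.
  • 4t: e_ss = 4/K_v with K_v=0.025 → 160.
Total e_ss = 160.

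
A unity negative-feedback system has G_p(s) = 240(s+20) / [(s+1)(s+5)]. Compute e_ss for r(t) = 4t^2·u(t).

infinity

G_p(s) has no factors of s in the denominator, so the system is type 0.
For a type-0 system K_a = 0, so e_ss to a parabolic input is unbounded.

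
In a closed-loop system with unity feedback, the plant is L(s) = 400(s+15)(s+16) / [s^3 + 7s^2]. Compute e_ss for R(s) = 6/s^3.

The denominator has no term below 7s^2 — 2 poles at s=0, type 2.
K_a = lim_{s→0} s^2·L(s) = 400·15·16 / 7 = 96000/7.
r(t) = 3t^2 gives R(s) = 6/s^3.
e_ss = 6/K_a = 6/(96000/7) = 7/16000.

7/16000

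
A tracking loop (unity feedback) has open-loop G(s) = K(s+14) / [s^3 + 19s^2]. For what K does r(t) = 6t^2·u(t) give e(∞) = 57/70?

The denominator has no term below 19s^2 — 2 poles at s=0, type 2.
K_a = lim_{s→0} s^2·G(s) = K·14 / 19 = (14/19)·K.
e_ss = 12/K_a = 57/70 ⇒ K_a = 280/19 ⇒ K = (280/19)/(14/19) = 20.

20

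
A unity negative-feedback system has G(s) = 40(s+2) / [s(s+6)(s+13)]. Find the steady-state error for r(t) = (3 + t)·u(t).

One free integrator in G(s): this is a type 1 system. Treating each term separately:
  • 3: tracked with zero error.
  • t: e_ss = 1/K_v with K_v=40/39 → 0.975.
Total e_ss = 0.975.

0.975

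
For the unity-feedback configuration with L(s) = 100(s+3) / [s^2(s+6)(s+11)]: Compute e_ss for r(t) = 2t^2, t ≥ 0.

0.88

System type = 2 (two poles at s=0).
K_a = lim_{s→0} s^2·L(s) = 100·3 / (6·11) = 50/11.
r(t) = 2t^2 gives R(s) = 4/s^3.
e_ss = 4/K_a = 4/(50/11) = 0.88.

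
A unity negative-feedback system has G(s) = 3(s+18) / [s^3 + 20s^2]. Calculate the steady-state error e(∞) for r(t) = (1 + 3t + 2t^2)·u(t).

Factoring s^2 from the denominator leaves a polynomial with constant term 20, so the system is type 2. By superposition:
  • 1: tracked with zero error.
  • 3t: tracked with zero error.
  • 2t^2: e_ss = 4/K_a with K_a=2.7 → 40/27.
Total e_ss = 40/27.

40/27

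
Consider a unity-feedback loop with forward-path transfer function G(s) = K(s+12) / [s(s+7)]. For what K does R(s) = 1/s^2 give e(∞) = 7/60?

G(s) has one factor of s in the denominator, so the system is type 1.
K_v = lim_{s→0} s·G(s) = K·12 / (7) = (12/7)·K.
e_ss = 1/K_v = 7/60 ⇒ K_v = 60/7 ⇒ K = (60/7)/(12/7) = 5.

5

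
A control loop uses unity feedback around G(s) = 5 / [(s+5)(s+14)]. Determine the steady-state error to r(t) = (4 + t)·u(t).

System type = 0 (no poles at s=0). By superposition:
  • 4: e_ss = 4/(1+K_p) with K_p=1/14 → 56/15.
  • t: a type-0 system cannot track it, e_ss → ∞.
The unbounded component dominates.

infinity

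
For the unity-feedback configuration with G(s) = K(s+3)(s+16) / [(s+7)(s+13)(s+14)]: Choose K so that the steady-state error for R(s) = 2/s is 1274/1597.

40

System type = 0 (no poles at s=0).
K_p = lim_{s→0} G(s) = K·3·16 / (7·13·14) = (24/637)·K.
e_ss = 2/(1 + K_p) = 1274/1597 ⇒ 1 + (24/637)·K = 1597/637 ⇒ K = 40.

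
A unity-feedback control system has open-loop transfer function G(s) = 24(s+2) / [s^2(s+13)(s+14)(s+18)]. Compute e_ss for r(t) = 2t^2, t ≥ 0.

273

System type = 2 (two poles at s=0).
K_a = lim_{s→0} s^2·G(s) = 24·2 / (13·14·18) = 4/273.
r(t) = 2t^2 gives R(s) = 4/s^3.
e_ss = 4/K_a = 4/(4/273) = 273.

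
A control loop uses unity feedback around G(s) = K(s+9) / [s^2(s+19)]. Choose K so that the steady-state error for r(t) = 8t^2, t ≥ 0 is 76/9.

4

The open loop has two poles at the origin → type 2 system.
K_a = lim_{s→0} s^2·G(s) = K·9 / (19) = (9/19)·K.
e_ss = 16/K_a = 76/9 ⇒ K_a = 36/19 ⇒ K = (36/19)/(9/19) = 4.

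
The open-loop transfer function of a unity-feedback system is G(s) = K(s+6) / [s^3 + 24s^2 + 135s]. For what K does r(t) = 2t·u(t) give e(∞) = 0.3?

150

Factoring s from the denominator leaves a polynomial with constant term 135, so the system is type 1.
K_v = lim_{s→0} s·G(s) = K·6 / 135 = (2/45)·K.
e_ss = 2/K_v = 0.3 ⇒ K_v = 20/3 ⇒ K = (20/3)/(2/45) = 150.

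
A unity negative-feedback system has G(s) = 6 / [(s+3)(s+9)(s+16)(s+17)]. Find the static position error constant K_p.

The open loop has no poles at the origin → type 0 system.
K_p = lim_{s→0} G(s) = 6 / (3·9·16·17) = 1/1224.

1/1224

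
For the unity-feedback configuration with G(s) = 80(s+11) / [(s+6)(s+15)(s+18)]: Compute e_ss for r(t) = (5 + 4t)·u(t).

The open loop has no poles at the origin → type 0 system. Treating each term separately:
  • 5: e_ss = 5/(1+K_p) with K_p=44/81 → 3.24.
  • 4t: a type-0 system cannot track it, e_ss → ∞.
The unbounded component dominates.

infinity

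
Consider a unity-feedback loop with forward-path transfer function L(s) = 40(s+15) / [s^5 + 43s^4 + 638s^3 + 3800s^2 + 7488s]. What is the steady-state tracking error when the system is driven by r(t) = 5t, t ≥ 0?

62.4

Lowest-order denominator term is 7488s, so the open loop has 1 pole at the origin → type 1 system.
K_v = lim_{s→0} s·L(s) = 40·15 / 7488 = 25/312.
e_ss = 5/K_v = 5/(25/312) = 62.4.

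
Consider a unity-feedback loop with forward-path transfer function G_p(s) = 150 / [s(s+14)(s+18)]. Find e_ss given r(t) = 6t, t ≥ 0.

10.08

G_p(s) has one factor of s in the denominator, so the system is type 1.
K_v = lim_{s→0} s·G_p(s) = 150 / (14·18) = 25/42.
e_ss = 6/K_v = 6/(25/42) = 10.08.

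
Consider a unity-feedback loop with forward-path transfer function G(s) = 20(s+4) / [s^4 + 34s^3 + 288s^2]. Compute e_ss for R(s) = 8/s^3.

28.8

Factoring s^2 from the denominator leaves a polynomial with constant term 288, so the system is type 2.
K_a = lim_{s→0} s^2·G(s) = 20·4 / 288 = 5/18.
r(t) = 4t^2 gives R(s) = 8/s^3.
e_ss = 8/K_a = 8/(5/18) = 28.8.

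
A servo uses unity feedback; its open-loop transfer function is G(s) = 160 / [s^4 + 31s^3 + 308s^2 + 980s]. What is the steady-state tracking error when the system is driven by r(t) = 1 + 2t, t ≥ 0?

12.25

Factoring s from the denominator leaves a polynomial with constant term 980, so the system is type 1. Taking each input component in turn:
  • 1: tracked with zero error.
  • 2t: e_ss = 2/K_v with K_v=8/49 → 12.25.
Total e_ss = 12.25.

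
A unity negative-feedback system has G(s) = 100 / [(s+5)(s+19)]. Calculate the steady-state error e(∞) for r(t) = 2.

System type = 0 (no poles at s=0).
K_p = lim_{s→0} G(s) = 100 / (5·19) = 20/19.
e_ss = 2/(1 + K_p) = 2/(39/19) = 38/39.

38/39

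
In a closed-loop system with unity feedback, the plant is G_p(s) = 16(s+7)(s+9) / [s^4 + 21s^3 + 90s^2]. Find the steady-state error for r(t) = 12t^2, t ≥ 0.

The denominator has no term below 90s^2 — 2 poles at s=0, type 2.
K_a = lim_{s→0} s^2·G_p(s) = 16·7·9 / 90 = 11.2.
r(t) = 12t^2 gives R(s) = 24/s^3.
e_ss = 24/K_a = 24/11.2 = 15/7.

15/7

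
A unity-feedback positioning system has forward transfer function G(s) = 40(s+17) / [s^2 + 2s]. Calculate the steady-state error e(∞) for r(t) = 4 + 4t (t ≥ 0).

The denominator has no term below 2s — 1 pole at s=0, type 1. Taking each input component in turn:
  • 4: tracked with zero error.
  • 4t: e_ss = 4/K_v with K_v=340 → 1/85.
Total e_ss = 1/85.

1/85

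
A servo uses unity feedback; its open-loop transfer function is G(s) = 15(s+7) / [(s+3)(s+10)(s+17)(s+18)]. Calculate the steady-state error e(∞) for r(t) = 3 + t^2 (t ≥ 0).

G(s) has no factors of s in the denominator, so the system is type 0. By superposition:
  • 3: e_ss = 3/(1+K_p) with K_p=7/612 → 1836/619.
  • t^2: a type-0 system cannot track it, e_ss → ∞.
The unbounded component dominates.

infinity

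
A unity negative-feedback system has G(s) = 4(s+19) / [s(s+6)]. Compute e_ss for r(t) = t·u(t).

G(s) has one factor of s in the denominator, so the system is type 1.
K_v = lim_{s→0} s·G(s) = 4·19 / (6) = 38/3.
e_ss = 1/K_v = 1/(38/3) = 3/38.

3/38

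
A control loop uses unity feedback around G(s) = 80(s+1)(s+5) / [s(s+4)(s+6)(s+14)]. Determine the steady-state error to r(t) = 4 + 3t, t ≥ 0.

One free integrator in G(s): this is a type 1 system. By superposition:
  • 4: tracked with zero error.
  • 3t: e_ss = 3/K_v with K_v=25/21 → 2.52.
Total e_ss = 2.52.

2.52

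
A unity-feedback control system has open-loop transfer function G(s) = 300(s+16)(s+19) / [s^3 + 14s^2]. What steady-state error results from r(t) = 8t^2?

Factoring s^2 from the denominator leaves a polynomial with constant term 14, so the system is type 2.
K_a = lim_{s→0} s^2·G(s) = 300·16·19 / 14 = 45600/7.
r(t) = 8t^2 gives R(s) = 16/s^3.
e_ss = 16/K_a = 16/(45600/7) = 7/2850.

7/2850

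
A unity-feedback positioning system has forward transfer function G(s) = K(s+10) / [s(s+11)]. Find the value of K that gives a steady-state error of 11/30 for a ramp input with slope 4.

G(s) has one factor of s in the denominator, so the system is type 1.
K_v = lim_{s→0} s·G(s) = K·10 / (11) = (10/11)·K.
e_ss = 4/K_v = 11/30 ⇒ K_v = 120/11 ⇒ K = (120/11)/(10/11) = 12.

12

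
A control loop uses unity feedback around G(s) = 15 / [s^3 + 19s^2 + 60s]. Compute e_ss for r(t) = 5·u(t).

The denominator has no term below 60s — 1 pole at s=0, type 1.
K_p = ∞ for a type-1 system; e_ss to a step is zero.

0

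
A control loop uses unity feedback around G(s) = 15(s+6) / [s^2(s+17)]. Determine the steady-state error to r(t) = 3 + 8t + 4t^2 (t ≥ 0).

68/45

The open loop has two poles at the origin → type 2 system. Taking each input component in turn:
  • 3: tracked with zero error.
  • 8t: tracked with zero error.
  • 4t^2: e_ss = 8/K_a with K_a=90/17 → 68/45.
Total e_ss = 68/45.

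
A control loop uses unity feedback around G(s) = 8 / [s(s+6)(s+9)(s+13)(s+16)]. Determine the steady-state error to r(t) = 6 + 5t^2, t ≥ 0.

infinity

The open loop has one pole at the origin → type 1 system. Taking each input component in turn:
  • 6: tracked with zero error.
  • 5t^2: a type-1 system cannot track it, e_ss → ∞.
The unbounded component dominates.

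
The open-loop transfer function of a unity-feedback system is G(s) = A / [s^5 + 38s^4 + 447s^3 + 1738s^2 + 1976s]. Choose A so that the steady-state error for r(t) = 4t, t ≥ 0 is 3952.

Lowest-order denominator term is 1976s, so the open loop has 1 pole at the origin → type 1 system.
K_v = lim_{s→0} s·G(s) = A / 1976 = (1/1976)·A.
e_ss = 4/K_v = 3952 ⇒ K_v = 1/988 ⇒ A = (1/988)/(1/1976) = 2.

2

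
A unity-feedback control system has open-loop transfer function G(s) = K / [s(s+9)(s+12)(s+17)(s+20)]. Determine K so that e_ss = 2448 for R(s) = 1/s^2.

15

One free integrator in G(s): this is a type 1 system.
K_v = lim_{s→0} s·G(s) = K / (9·12·17·20) = (1/36720)·K.
e_ss = 1/K_v = 2448 ⇒ K_v = 1/2448 ⇒ K = (1/2448)/(1/36720) = 15.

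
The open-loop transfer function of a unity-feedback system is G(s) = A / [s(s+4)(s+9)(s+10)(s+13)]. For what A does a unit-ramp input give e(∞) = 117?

One free integrator in G(s): this is a type 1 system.
K_v = lim_{s→0} s·G(s) = A / (4·9·10·13) = (1/4680)·A.
e_ss = 1/K_v = 117 ⇒ K_v = 1/117 ⇒ A = (1/117)/(1/4680) = 40.

40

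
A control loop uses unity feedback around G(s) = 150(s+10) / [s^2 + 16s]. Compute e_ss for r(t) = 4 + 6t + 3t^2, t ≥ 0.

Factoring s from the denominator leaves a polynomial with constant term 16, so the system is type 1. Treating each term separately:
  • 4: tracked with zero error.
  • 6t: e_ss = 6/K_v with K_v=93.75 → 0.064.
  • 3t^2: a type-1 system cannot track it, e_ss → ∞.
The unbounded component dominates.

infinity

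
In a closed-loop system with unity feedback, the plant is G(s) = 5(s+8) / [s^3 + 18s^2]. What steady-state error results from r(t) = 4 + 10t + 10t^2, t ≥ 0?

9

Factoring s^2 from the denominator leaves a polynomial with constant term 18, so the system is type 2. Taking each input component in turn:
  • 4: tracked with zero error.
  • 10t: tracked with zero error.
  • 10t^2: e_ss = 20/K_a with K_a=20/9 → 9.
Total e_ss = 9.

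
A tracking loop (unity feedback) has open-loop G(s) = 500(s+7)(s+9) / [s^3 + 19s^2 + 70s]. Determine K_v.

Factoring s from the denominator leaves a polynomial with constant term 70, so the system is type 1.
K_v = lim_{s→0} s·G(s) = 500·7·9 / 70 = 450.

450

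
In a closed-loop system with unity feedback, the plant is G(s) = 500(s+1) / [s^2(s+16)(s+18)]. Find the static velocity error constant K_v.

infinity

K_v = lim_{s→0} s·G(s); with 2 poles at the origin the limit diverges, so K_v = ∞.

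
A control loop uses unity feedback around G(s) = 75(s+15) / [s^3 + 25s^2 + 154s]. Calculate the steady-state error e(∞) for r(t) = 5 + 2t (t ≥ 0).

Lowest-order denominator term is 154s, so the open loop has 1 pole at the origin → type 1 system. By superposition:
  • 5: tracked with zero error.
  • 2t: e_ss = 2/K_v with K_v=1125/154 → 308/1125.
Total e_ss = 308/1125.

308/1125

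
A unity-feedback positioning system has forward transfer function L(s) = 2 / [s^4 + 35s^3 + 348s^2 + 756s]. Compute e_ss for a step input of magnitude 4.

Factoring s from the denominator leaves a polynomial with constant term 756, so the system is type 1.
K_p = ∞ for a type-1 system; e_ss to a step is zero.

0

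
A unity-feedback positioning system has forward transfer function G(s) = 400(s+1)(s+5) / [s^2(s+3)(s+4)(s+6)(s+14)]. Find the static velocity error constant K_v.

infinity

K_v = lim_{s→0} s·G(s); with 2 poles at the origin the limit diverges, so K_v = ∞.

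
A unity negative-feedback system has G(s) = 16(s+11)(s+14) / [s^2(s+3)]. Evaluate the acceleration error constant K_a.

System type = 2 (two poles at s=0).
K_a = lim_{s→0} s^2·G(s) = 16·11·14 / (3) = 2464/3.

2464/3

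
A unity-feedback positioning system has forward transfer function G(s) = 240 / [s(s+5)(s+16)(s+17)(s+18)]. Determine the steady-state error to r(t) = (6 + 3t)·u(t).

306

One free integrator in G(s): this is a type 1 system. By superposition:
  • 6: tracked with zero error.
  • 3t: e_ss = 3/K_v with K_v=1/102 → 306.
Total e_ss = 306.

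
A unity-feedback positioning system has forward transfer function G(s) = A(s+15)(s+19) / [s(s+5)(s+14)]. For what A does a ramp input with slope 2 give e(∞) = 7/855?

G(s) has one factor of s in the denominator, so the system is type 1.
K_v = lim_{s→0} s·G(s) = A·15·19 / (5·14) = (57/14)·A.
e_ss = 2/K_v = 7/855 ⇒ K_v = 1710/7 ⇒ A = (1710/7)/(57/14) = 60.

60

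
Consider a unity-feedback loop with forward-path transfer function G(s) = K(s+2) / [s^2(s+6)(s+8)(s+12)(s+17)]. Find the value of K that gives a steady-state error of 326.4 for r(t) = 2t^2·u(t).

Two free integrators in G(s): this is a type 2 system.
K_a = lim_{s→0} s^2·G(s) = K·2 / (6·8·12·17) = (1/4896)·K.
e_ss = 4/K_a = 326.4 ⇒ K_a = 5/408 ⇒ K = (5/408)/(1/4896) = 60.

60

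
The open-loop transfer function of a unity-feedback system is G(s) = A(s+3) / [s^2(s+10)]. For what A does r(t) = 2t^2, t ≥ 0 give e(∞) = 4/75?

Two free integrators in G(s): this is a type 2 system.
K_a = lim_{s→0} s^2·G(s) = A·3 / (10) = 0.3·A.
e_ss = 4/K_a = 4/75 ⇒ K_a = 75 ⇒ A = 75/0.3 = 250.

250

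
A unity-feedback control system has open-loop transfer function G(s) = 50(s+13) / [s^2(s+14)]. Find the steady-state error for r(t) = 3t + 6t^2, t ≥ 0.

System type = 2 (two poles at s=0). Treating each term separately:
  • 3t: tracked with zero error.
  • 6t^2: e_ss = 12/K_a with K_a=325/7 → 84/325.
Total e_ss = 84/325.

84/325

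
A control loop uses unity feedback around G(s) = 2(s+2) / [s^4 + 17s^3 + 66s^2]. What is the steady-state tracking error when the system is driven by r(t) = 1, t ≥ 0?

Factoring s^2 from the denominator leaves a polynomial with constant term 66, so the system is type 2.
A type-2 system has K_p = ∞, so it tracks a step input with zero steady-state error.

0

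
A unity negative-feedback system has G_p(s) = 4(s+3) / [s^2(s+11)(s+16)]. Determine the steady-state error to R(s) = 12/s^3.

Two free integrators in G_p(s): this is a type 2 system.
K_a = lim_{s→0} s^2·G_p(s) = 4·3 / (11·16) = 3/44.
r(t) = 6t^2 gives R(s) = 12/s^3.
e_ss = 12/K_a = 12/(3/44) = 176.

176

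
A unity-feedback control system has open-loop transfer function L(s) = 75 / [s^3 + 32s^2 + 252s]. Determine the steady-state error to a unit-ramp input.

3.36

The denominator has no term below 252s — 1 pole at s=0, type 1.
K_v = lim_{s→0} s·L(s) = 75 / 252 = 25/84.
e_ss = 1/K_v = 1/(25/84) = 3.36.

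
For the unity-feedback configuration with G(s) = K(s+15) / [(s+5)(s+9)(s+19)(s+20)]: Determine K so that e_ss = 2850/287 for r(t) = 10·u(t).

G(s) has no factors of s in the denominator, so the system is type 0.
K_p = lim_{s→0} G(s) = K·15 / (5·9·19·20) = (1/1140)·K.
e_ss = 10/(1 + K_p) = 2850/287 ⇒ 1 + (1/1140)·K = 287/285 ⇒ K = 8.

8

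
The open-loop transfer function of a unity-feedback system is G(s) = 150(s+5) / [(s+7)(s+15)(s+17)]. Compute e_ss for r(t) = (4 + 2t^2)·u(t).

The open loop has no poles at the origin → type 0 system. Taking each input component in turn:
  • 4: e_ss = 4/(1+K_p) with K_p=50/119 → 476/169.
  • 2t^2: a type-0 system cannot track it, e_ss → ∞.
The unbounded component dominates.

infinity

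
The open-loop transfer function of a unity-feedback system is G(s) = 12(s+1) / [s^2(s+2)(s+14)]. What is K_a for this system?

G(s) has two factors of s in the denominator, so the system is type 2.
K_a = lim_{s→0} s^2·G(s) = 12·1 / (2·14) = 3/7.

3/7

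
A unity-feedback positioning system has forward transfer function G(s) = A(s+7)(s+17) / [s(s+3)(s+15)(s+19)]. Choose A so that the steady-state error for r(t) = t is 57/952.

The open loop has one pole at the origin → type 1 system.
K_v = lim_{s→0} s·G(s) = A·7·17 / (3·15·19) = (119/855)·A.
e_ss = 1/K_v = 57/952 ⇒ K_v = 952/57 ⇒ A = (952/57)/(119/855) = 120.

120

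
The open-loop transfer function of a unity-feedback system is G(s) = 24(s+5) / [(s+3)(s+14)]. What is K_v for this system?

0

System type = 0 (no poles at s=0).
K_v = lim_{s→0} s·G(s) = 0 (the extra factor of s kills the finite limit).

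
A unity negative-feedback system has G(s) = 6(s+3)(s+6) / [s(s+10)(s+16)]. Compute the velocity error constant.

G(s) has one factor of s in the denominator, so the system is type 1.
K_v = lim_{s→0} s·G(s) = 6·3·6 / (10·16) = 0.675.

0.675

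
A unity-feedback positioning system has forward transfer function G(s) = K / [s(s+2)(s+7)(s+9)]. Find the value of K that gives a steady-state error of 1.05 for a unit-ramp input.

120

G(s) has one factor of s in the denominator, so the system is type 1.
K_v = lim_{s→0} s·G(s) = K / (2·7·9) = (1/126)·K.
e_ss = 1/K_v = 1.05 ⇒ K_v = 20/21 ⇒ K = (20/21)/(1/126) = 120.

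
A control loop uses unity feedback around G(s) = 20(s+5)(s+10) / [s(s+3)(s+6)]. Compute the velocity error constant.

500/9

One free integrator in G(s): this is a type 1 system.
K_v = lim_{s→0} s·G(s) = 20·5·10 / (3·6) = 500/9.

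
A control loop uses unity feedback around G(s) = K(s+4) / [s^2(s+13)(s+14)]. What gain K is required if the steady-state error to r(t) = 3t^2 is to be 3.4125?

G(s) has two factors of s in the denominator, so the system is type 2.
K_a = lim_{s→0} s^2·G(s) = K·4 / (13·14) = (2/91)·K.
e_ss = 6/K_a = 3.4125 ⇒ K_a = 160/91 ⇒ K = (160/91)/(2/91) = 80.

80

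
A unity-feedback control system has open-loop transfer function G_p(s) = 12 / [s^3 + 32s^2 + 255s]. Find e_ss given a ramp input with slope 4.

The denominator has no term below 255s — 1 pole at s=0, type 1.
K_v = lim_{s→0} s·G_p(s) = 12 / 255 = 4/85.
e_ss = 4/K_v = 4/(4/85) = 85.

85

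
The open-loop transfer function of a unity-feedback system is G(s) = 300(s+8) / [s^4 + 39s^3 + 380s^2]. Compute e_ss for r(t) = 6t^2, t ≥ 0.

1.9

Factoring s^2 from the denominator leaves a polynomial with constant term 380, so the system is type 2.
K_a = lim_{s→0} s^2·G(s) = 300·8 / 380 = 120/19.
r(t) = 6t^2 gives R(s) = 12/s^3.
e_ss = 12/K_a = 12/(120/19) = 1.9.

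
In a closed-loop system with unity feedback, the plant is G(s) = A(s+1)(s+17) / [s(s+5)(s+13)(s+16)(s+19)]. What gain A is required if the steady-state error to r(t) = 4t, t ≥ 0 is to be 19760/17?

G(s) has one factor of s in the denominator, so the system is type 1.
K_v = lim_{s→0} s·G(s) = A·1·17 / (5·13·16·19) = (17/19760)·A.
e_ss = 4/K_v = 19760/17 ⇒ K_v = 17/4940 ⇒ A = (17/4940)/(17/19760) = 4.

4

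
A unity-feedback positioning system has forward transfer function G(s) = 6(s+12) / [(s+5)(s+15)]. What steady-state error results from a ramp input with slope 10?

G(s) has no factors of s in the denominator, so the system is type 0.
K_v = lim_{s→0} s·G(s) = 0; the steady-state error to this ramp input grows without bound.

infinity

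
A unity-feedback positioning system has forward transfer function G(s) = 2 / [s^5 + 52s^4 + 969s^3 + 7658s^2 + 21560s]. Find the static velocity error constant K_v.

The denominator has no term below 21560s — 1 pole at s=0, type 1.
K_v = lim_{s→0} s·G(s) = 2 / 21560 = 1/10780.

1/10780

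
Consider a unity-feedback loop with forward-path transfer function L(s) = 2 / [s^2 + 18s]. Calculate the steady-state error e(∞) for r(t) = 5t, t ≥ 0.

Factoring s from the denominator leaves a polynomial with constant term 18, so the system is type 1.
K_v = lim_{s→0} s·L(s) = 2 / 18 = 1/9.
e_ss = 5/K_v = 5/(1/9) = 45.

45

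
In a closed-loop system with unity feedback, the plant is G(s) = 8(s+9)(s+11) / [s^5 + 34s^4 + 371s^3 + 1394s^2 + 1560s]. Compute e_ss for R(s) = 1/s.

0

Lowest-order denominator term is 1560s, so the open loop has 1 pole at the origin → type 1 system.
K_p = ∞ for a type-1 system; e_ss to a step is zero.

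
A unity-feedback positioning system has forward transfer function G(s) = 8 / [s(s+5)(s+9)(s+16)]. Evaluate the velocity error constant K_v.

The open loop has one pole at the origin → type 1 system.
K_v = lim_{s→0} s·G(s) = 8 / (5·9·16) = 1/90.

1/90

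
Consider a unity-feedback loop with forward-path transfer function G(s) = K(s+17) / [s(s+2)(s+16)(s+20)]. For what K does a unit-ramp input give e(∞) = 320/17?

2

G(s) has one factor of s in the denominator, so the system is type 1.
K_v = lim_{s→0} s·G(s) = K·17 / (2·16·20) = (17/640)·K.
e_ss = 1/K_v = 320/17 ⇒ K_v = 17/320 ⇒ K = (17/320)/(17/640) = 2.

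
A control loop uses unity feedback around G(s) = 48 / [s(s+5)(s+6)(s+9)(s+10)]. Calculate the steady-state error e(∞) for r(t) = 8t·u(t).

G(s) has one factor of s in the denominator, so the system is type 1.
K_v = lim_{s→0} s·G(s) = 48 / (5·6·9·10) = 4/225.
e_ss = 8/K_v = 8/(4/225) = 450.

450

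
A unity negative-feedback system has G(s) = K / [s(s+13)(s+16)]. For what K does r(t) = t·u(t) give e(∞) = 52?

One free integrator in G(s): this is a type 1 system.
K_v = lim_{s→0} s·G(s) = K / (13·16) = (1/208)·K.
e_ss = 1/K_v = 52 ⇒ K_v = 1/52 ⇒ K = (1/52)/(1/208) = 4.

4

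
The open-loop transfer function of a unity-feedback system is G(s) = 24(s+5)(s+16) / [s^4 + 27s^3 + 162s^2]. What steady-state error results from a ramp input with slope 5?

Factoring s^2 from the denominator leaves a polynomial with constant term 162, so the system is type 2.
K_v = ∞ for a type-2 system; e_ss to a ramp is zero.

0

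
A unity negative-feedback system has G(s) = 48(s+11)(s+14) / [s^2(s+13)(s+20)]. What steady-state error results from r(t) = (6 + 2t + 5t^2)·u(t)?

325/924

System type = 2 (two poles at s=0). Taking each input component in turn:
  • 6: tracked with zero error.
  • 2t: tracked with zero error.
  • 5t^2: e_ss = 10/K_a with K_a=1848/65 → 325/924.
Total e_ss = 325/924.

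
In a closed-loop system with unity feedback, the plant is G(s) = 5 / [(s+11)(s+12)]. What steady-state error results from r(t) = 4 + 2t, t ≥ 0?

infinity

System type = 0 (no poles at s=0). By superposition:
  • 4: e_ss = 4/(1+K_p) with K_p=5/132 → 528/137.
  • 2t: a type-0 system cannot track it, e_ss → ∞.
The unbounded component dominates.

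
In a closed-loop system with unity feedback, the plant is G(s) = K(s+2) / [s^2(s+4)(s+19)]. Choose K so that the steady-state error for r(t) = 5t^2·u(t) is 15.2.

System type = 2 (two poles at s=0).
K_a = lim_{s→0} s^2·G(s) = K·2 / (4·19) = (1/38)·K.
e_ss = 10/K_a = 15.2 ⇒ K_a = 25/38 ⇒ K = (25/38)/(1/38) = 25.

25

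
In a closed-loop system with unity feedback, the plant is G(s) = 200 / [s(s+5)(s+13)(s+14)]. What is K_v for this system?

The open loop has one pole at the origin → type 1 system.
K_v = lim_{s→0} s·G(s) = 200 / (5·13·14) = 20/91.

20/91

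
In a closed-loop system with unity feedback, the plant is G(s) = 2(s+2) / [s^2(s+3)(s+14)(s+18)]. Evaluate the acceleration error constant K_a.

G(s) has two factors of s in the denominator, so the system is type 2.
K_a = lim_{s→0} s^2·G(s) = 2·2 / (3·14·18) = 1/189.

1/189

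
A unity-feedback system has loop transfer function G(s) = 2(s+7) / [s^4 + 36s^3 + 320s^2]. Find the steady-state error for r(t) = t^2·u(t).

Factoring s^2 from the denominator leaves a polynomial with constant term 320, so the system is type 2.
K_a = lim_{s→0} s^2·G(s) = 2·7 / 320 = 7/160.
r(t) = t^2 gives R(s) = 2/s^3.
e_ss = 2/K_a = 2/(7/160) = 320/7.

320/7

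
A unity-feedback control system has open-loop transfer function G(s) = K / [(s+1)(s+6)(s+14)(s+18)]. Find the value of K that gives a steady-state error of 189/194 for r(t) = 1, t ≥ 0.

40

System type = 0 (no poles at s=0).
K_p = lim_{s→0} G(s) = K / (1·6·14·18) = (1/1512)·K.
e_ss = 1/(1 + K_p) = 189/194 ⇒ 1 + (1/1512)·K = 194/189 ⇒ K = 40.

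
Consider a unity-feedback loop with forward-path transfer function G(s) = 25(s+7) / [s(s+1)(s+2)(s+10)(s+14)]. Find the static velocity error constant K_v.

System type = 1 (one pole at s=0).
K_v = lim_{s→0} s·G(s) = 25·7 / (1·2·10·14) = 0.625.

0.625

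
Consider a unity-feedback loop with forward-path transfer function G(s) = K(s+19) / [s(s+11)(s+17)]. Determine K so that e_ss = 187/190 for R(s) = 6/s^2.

60

G(s) has one factor of s in the denominator, so the system is type 1.
K_v = lim_{s→0} s·G(s) = K·19 / (11·17) = (19/187)·K.
e_ss = 6/K_v = 187/190 ⇒ K_v = 1140/187 ⇒ K = (1140/187)/(19/187) = 60.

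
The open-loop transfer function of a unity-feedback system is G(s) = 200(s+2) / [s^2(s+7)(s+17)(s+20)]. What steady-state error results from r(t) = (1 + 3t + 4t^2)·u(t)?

The open loop has two poles at the origin → type 2 system. Taking each input component in turn:
  • 1: tracked with zero error.
  • 3t: tracked with zero error.
  • 4t^2: e_ss = 8/K_a with K_a=20/119 → 47.6.
Total e_ss = 47.6.

47.6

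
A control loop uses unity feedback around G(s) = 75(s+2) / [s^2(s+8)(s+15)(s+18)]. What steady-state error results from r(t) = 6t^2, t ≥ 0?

G(s) has two factors of s in the denominator, so the system is type 2.
K_a = lim_{s→0} s^2·G(s) = 75·2 / (8·15·18) = 5/72.
r(t) = 6t^2 gives R(s) = 12/s^3.
e_ss = 12/K_a = 12/(5/72) = 172.8.

172.8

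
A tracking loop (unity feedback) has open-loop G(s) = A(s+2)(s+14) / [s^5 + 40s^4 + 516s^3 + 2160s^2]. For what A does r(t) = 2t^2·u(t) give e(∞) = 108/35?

100

The denominator has no term below 2160s^2 — 2 poles at s=0, type 2.
K_a = lim_{s→0} s^2·G(s) = A·2·14 / 2160 = (7/540)·A.
e_ss = 4/K_a = 108/35 ⇒ K_a = 35/27 ⇒ A = (35/27)/(7/540) = 100.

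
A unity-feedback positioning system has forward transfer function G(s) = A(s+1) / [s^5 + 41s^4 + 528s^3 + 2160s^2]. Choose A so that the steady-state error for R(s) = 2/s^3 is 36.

Factoring s^2 from the denominator leaves a polynomial with constant term 2160, so the system is type 2.
K_a = lim_{s→0} s^2·G(s) = A·1 / 2160 = (1/2160)·A.
e_ss = 2/K_a = 36 ⇒ K_a = 1/18 ⇒ A = (1/18)/(1/2160) = 120.

120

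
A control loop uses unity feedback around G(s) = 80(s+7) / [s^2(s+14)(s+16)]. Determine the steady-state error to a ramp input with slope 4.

0

Two free integrators in G(s): this is a type 2 system.
K_v = ∞ for a type-2 system; e_ss to a ramp is zero.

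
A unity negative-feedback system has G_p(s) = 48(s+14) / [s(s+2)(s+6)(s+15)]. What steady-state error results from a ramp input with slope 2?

15/28

System type = 1 (one pole at s=0).
K_v = lim_{s→0} s·G_p(s) = 48·14 / (2·6·15) = 56/15.
e_ss = 2/K_v = 2/(56/15) = 15/28.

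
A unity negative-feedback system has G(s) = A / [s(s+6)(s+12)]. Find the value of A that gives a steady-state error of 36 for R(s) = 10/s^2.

The open loop has one pole at the origin → type 1 system.
K_v = lim_{s→0} s·G(s) = A / (6·12) = (1/72)·A.
e_ss = 10/K_v = 36 ⇒ K_v = 5/18 ⇒ A = (5/18)/(1/72) = 20.

20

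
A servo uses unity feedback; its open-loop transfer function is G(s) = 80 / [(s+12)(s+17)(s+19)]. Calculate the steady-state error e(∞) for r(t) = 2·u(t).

1938/989

No free integrators in G(s): this is a type 0 system.
K_p = lim_{s→0} G(s) = 80 / (12·17·19) = 20/969.
e_ss = 2/(1 + K_p) = 2/(989/969) = 1938/989.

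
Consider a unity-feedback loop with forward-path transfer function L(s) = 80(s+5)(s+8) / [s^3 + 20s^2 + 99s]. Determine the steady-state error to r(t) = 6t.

Lowest-order denominator term is 99s, so the open loop has 1 pole at the origin → type 1 system.
K_v = lim_{s→0} s·L(s) = 80·5·8 / 99 = 3200/99.
e_ss = 6/K_v = 6/(3200/99) = 297/1600.

297/1600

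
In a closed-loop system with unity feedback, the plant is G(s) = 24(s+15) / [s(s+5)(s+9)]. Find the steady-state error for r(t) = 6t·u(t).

0.75

G(s) has one factor of s in the denominator, so the system is type 1.
K_v = lim_{s→0} s·G(s) = 24·15 / (5·9) = 8.
e_ss = 6/K_v = 6/8 = 0.75.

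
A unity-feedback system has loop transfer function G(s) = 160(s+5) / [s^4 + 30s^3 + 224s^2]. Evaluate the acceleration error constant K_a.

Factoring s^2 from the denominator leaves a polynomial with constant term 224, so the system is type 2.
K_a = lim_{s→0} s^2·G(s) = 160·5 / 224 = 25/7.

25/7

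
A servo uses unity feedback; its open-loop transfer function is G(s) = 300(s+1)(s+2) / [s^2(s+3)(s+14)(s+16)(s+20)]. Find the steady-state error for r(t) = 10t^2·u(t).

The open loop has two poles at the origin → type 2 system.
K_a = lim_{s→0} s^2·G(s) = 300·1·2 / (3·14·16·20) = 5/112.
r(t) = 10t^2 gives R(s) = 20/s^3.
e_ss = 20/K_a = 20/(5/112) = 448.

448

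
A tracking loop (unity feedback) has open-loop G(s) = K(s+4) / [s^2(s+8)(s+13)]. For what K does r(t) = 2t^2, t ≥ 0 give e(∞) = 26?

4

Two free integrators in G(s): this is a type 2 system.
K_a = lim_{s→0} s^2·G(s) = K·4 / (8·13) = (1/26)·K.
e_ss = 4/K_a = 26 ⇒ K_a = 2/13 ⇒ K = (2/13)/(1/26) = 4.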